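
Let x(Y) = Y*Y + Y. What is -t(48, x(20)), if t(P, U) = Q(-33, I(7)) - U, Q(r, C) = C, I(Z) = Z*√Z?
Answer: 420 - 7*√7 ≈ 401.48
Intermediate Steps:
x(Y) = Y + Y² (x(Y) = Y² + Y = Y + Y²)
I(Z) = Z^(3/2)
t(P, U) = -U + 7*√7 (t(P, U) = 7^(3/2) - U = 7*√7 - U = -U + 7*√7)
-t(48, x(20)) = -(-20*(1 + 20) + 7*√7) = -(-20*21 + 7*√7) = -(-1*420 + 7*√7) = -(-420 + 7*√7) = 420 - 7*√7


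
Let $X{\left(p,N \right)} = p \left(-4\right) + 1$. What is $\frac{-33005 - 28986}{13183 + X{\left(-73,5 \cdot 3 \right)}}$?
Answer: $- \frac{61991}{13476} \approx -4.6001$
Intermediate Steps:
$X{\left(p,N \right)} = 1 - 4 p$ ($X{\left(p,N \right)} = - 4 p + 1 = 1 - 4 p$)
$\frac{-33005 - 28986}{13183 + X{\left(-73,5 \cdot 3 \right)}} = \frac{-33005 - 28986}{13183 + \left(1 - -292\right)} = - \frac{61991}{13183 + \left(1 + 292\right)} = - \frac{61991}{13183 + 293} = - \frac{61991}{13476}$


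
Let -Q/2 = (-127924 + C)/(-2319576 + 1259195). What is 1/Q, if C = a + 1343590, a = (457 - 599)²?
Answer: 1060381/2471660 ≈ 0.42902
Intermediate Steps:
a = 20164 (a = (-142)² = 20164)
C = 1363754 (C = 20164 + 1343590 = 1363754)
Q = 2471660/1060381 (Q = -2*(-127924 + 1363754)/(-2319576 + 1259195) = -2471660/(-1060381) = -2471660*(-1)/1060381 = -2*(-1235830/1060381) = 2471660/1060381 ≈ 2.3309)
1/Q = 1/(2471660/1060381) = 1060381/2471660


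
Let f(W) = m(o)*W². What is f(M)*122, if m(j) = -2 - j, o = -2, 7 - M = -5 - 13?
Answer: 0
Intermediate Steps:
M = 25 (M = 7 - (-5 - 13) = 7 - 1*(-18) = 7 + 18 = 25)
f(W) = 0 (f(W) = (-2 - 1*(-2))*W² = (-2 + 2)*W² = 0*W² = 0)
f(M)*122 = 0*122 = 0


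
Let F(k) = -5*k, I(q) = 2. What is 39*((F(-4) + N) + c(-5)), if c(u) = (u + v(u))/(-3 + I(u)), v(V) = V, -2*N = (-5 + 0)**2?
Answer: 1365/2 ≈ 682.50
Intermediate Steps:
N = -25/2 (N = -(-5 + 0)**2/2 = -1/2*(-5)**2 = -1/2*25 = -25/2 ≈ -12.500)
c(u) = -2*u (c(u) = (u + u)/(-3 + 2) = (2*u)/(-1) = (2*u)*(-1) = -2*u)
39*((F(-4) + N) + c(-5)) = 39*((-5*(-4) - 25/2) - 2*(-5)) = 39*((20 - 25/2) + 10) = 39*(15/2 + 10) = 39*(35/2) = 1365/2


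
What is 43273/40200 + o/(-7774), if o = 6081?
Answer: 45974051/156257400 ≈ 0.29422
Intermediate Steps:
43273/40200 + o/(-7774) = 43273/40200 + 6081/(-7774) = 43273*(1/40200) + 6081*(-1/7774) = 43273/40200 - 6081/7774 = 45974051/156257400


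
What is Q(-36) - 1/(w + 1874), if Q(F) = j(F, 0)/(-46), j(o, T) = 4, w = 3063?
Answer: -9897/113551 ≈ -0.087159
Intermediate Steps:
Q(F) = -2/23 (Q(F) = 4/(-46) = 4*(-1/46) = -2/23)
Q(-36) - 1/(w + 1874) = -2/23 - 1/(3063 + 1874) = -2/23 - 1/4937 = -9897/113551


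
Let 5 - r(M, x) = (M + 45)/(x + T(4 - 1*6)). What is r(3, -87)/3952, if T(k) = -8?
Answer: 523/375440 ≈ 0.0013930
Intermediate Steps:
r(M, x) = 5 - (45 + M)/(-8 + x) (r(M, x) = 5 - (M + 45)/(x - 8) = 5 - (45 + M)/(-8 + x))
r(3, -87)/3952 = ((-85 - 1*3 + 5*(-87))/(-8 - 87))/3952 = ((-85 - 3 - 435)/(-95))*(1/3952) = -1/95*(-523)*(1/3952) = (523/95)*(1/3952) = 523/375440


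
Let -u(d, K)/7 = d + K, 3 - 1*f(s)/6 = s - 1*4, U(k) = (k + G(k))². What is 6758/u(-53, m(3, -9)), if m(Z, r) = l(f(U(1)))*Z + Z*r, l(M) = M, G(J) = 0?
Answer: -3379/98 ≈ -34.480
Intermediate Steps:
U(k) = k² (U(k) = (k + 0)² = k²)
f(s) = 42 - 6*s (f(s) = 18 - 6*(s - 1*4) = 18 - 6*(s - 4) = 18 - 6*(-4 + s) = 18 + (24 - 6*s) = 42 - 6*s)
m(Z, r) = 36*Z + Z*r (m(Z, r) = (42 - 6*1²)*Z + Z*r = (42 - 6*1)*Z + Z*r = (42 - 6)*Z + Z*r = 36*Z + Z*r)
u(d, K) = -7*K - 7*d (u(d, K) = -7*(d + K) = -7*(K + d) = -7*K - 7*d)
6758/u(-53, m(3, -9)) = 6758/(-21*(36 - 9) - 7*(-53)) = 6758/(-21*27 + 371) = 6758/(-7*81 + 371) = 6758/(-567 + 371) = 6758/(-196) = 6758*(-1/196) = -3379/98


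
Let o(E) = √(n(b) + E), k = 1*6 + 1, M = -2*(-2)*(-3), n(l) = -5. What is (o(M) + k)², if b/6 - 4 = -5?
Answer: (7 + I*√17)² ≈ 32.0 + 57.723*I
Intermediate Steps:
b = -6 (b = 24 + 6*(-5) = 24 - 30 = -6)
M = -12 (M = 4*(-3) = -12)
k = 7 (k = 6 + 1 = 7)
o(E) = √(-5 + E)
(o(M) + k)² = (√(-5 - 12) + 7)² = (√(-17) + 7)² = (I*√17 + 7)² = (7 + I*√17)²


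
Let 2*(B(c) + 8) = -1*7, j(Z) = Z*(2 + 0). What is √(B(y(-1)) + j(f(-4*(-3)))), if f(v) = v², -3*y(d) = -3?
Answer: √1106/2 ≈ 16.628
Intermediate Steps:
y(d) = 1 (y(d) = -⅓*(-3) = 1)
j(Z) = 2*Z (j(Z) = Z*2 = 2*Z)
B(c) = -23/2 (B(c) = -8 + (-1*7)/2 = -8 + (½)*(-7) = -8 - 7/2 = -23/2)
√(B(y(-1)) + j(f(-4*(-3)))) = √(-23/2 + 2*(-4*(-3))²) = √(-23/2 + 2*12²) = √(-23/2 + 2*144) = √(-23/2 + 288) = √(553/2) = √1106/2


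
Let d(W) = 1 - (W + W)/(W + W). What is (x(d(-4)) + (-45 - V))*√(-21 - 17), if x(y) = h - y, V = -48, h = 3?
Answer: 6*I*√38 ≈ 36.987*I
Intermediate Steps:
d(W) = 0 (d(W) = 1 - 2*W/(2*W) = 1 - 2*W*1/(2*W) = 1 - 1*1 = 1 - 1 = 0)
x(y) = 3 - y
(x(d(-4)) + (-45 - V))*√(-21 - 17) = ((3 - 1*0) + (-45 - 1*(-48)))*√(-21 - 17) = ((3 + 0) + (-45 + 48))*√(-38) = (3 + 3)*(I*√38) = 6*(I*√38) = 6*I*√38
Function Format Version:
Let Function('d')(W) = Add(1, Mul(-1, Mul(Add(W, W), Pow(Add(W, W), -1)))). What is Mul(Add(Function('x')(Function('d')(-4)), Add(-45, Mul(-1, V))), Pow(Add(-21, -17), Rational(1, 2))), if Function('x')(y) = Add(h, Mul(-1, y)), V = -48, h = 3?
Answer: Mul(6, I, Pow(38, Rational(1, 2))) ≈ Mul(36.987, I)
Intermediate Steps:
Function('d')(W) = 0 (Function('d')(W) = Add(1, Mul(-1, Mul(Mul(2, W), Pow(Mul(2, W), -1)))) = Add(1, Mul(-1, Mul(Mul(2, W), Mul(Rational(1, 2), Pow(W, -1))))) = Add(1, Mul(-1, 1)) = Add(1, -1) = 0)
Function('x')(y) = Add(3, Mul(-1, y))
Mul(Add(Function('x')(Function('d')(-4)), Add(-45, Mul(-1, V))), Pow(Add(-21, -17), Rational(1, 2))) = Mul(Add(Add(3, Mul(-1, 0)), Add(-45, Mul(-1, -48))), Pow(Add(-21, -17), Rational(1, 2))) = Mul(Add(Add(3, 0), Add(-45, 48)), Pow(-38, Rational(1, 2))) = Mul(Add(3, 3), Mul(I, Pow(38, Rational(1, 2)))) = Mul(6, Mul(I, Pow(38, Rational(1, 2)))) = Mul(6, I, Pow(38, Rational(1, 2)))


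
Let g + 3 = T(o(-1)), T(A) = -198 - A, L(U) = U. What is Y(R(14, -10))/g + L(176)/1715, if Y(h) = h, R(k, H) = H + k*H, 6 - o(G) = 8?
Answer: 292274/341285 ≈ 0.85639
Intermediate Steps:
o(G) = -2 (o(G) = 6 - 1*8 = 6 - 8 = -2)
R(k, H) = H + H*k
g = -199 (g = -3 + (-198 - 1*(-2)) = -3 + (-198 + 2) = -3 - 196 = -199)
Y(R(14, -10))/g + L(176)/1715 = -10*(1 + 14)/(-199) + 176/1715 = -10*15*(-1/199) + 176*(1/1715) = -150*(-1/199) + 176/1715 = 150/199 + 176/1715 = 292274/341285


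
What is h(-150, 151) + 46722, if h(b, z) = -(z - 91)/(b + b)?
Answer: 233611/5 ≈ 46722.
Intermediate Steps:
h(b, z) = -(-91 + z)/(2*b)
h(-150, 151) + 46722 = (½)*(91 - 1*151)/(-150) + 46722 = (½)*(-1/150)*(91 - 151) + 46722 = (½)*(-1/150)*(-60) + 46722 = ⅕ + 46722 = 233611/5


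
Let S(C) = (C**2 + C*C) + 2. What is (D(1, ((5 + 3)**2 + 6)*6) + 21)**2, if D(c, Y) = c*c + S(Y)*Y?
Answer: 21956382432167044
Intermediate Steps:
S(C) = 2 + 2*C**2 (S(C) = (C**2 + C**2) + 2 = 2*C**2 + 2 = 2 + 2*C**2)
D(c, Y) = c**2 + Y*(2 + 2*Y**2) (D(c, Y) = c*c + (2 + 2*Y**2)*Y = c**2 + Y*(2 + 2*Y**2))
(D(1, ((5 + 3)**2 + 6)*6) + 21)**2 = ((1**2 + 2*(((5 + 3)**2 + 6)*6)*(1 + (((5 + 3)**2 + 6)*6)**2)) + 21)**2 = ((1 + 2*((8**2 + 6)*6)*(1 + ((8**2 + 6)*6)**2)) + 21)**2 = ((1 + 2*((64 + 6)*6)*(1 + ((64 + 6)*6)**2)) + 21)**2 = ((1 + 2*(70*6)*(1 + (70*6)**2)) + 21)**2 = ((1 + 2*420*(1 + 420**2)) + 21)**2 = ((1 + 2*420*(1 + 176400)) + 21)**2 = ((1 + 2*420*176401) + 21)**2 = ((1 + 148176840) + 21)**2 = (148176841 + 21)**2 = 148176862**2 = 21956382432167044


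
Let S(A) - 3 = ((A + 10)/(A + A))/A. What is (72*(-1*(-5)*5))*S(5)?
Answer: 5940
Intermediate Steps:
S(A) = 3 + (10 + A)/(2*A²) (S(A) = 3 + ((A + 10)/(A + A))/A = 3 + ((10 + A)/((2*A)))/A = 3 + ((10 + A)*(1/(2*A)))/A = 3 + ((10 + A)/(2*A))/A = 3 + (10 + A)/(2*A²))
(72*(-1*(-5)*5))*S(5) = (72*(-1*(-5)*5))*(3 + (½)/5 + 5/5²) = (72*(5*5))*(3 + (½)*(⅕) + 5*(1/25)) = (72*25)*(3 + ⅒ + ⅕) = 1800*(33/10) = 5940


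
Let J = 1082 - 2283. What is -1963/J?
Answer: 1963/1201 ≈ 1.6345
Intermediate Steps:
J = -1201
-1963/J = -1963/(-1201) = -1963*(-1/1201) = 1963/1201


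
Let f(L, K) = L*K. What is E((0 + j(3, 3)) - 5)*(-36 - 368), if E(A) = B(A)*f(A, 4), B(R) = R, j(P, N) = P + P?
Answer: -1616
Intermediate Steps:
j(P, N) = 2*P
f(L, K) = K*L
E(A) = 4*A² (E(A) = A*(4*A) = 4*A²)
E((0 + j(3, 3)) - 5)*(-36 - 368) = (4*((0 + 2*3) - 5)²)*(-36 - 368) = (4*((0 + 6) - 5)²)*(-404) = (4*(6 - 5)²)*(-404) = (4*1²)*(-404) = (4*1)*(-404) = 4*(-404) = -1616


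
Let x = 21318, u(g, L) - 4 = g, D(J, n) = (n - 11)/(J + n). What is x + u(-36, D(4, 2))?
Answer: 21286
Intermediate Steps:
D(J, n) = (-11 + n)/(J + n)
u(g, L) = 4 + g
x + u(-36, D(4, 2)) = 21318 + (4 - 36) = 21318 - 32 = 21286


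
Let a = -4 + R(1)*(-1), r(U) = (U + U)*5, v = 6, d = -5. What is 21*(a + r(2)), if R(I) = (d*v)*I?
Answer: 966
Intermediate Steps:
r(U) = 10*U (r(U) = (2*U)*5 = 10*U)
R(I) = -30*I (R(I) = (-5*6)*I = -30*I)
a = 26 (a = -4 - 30*1*(-1) = -4 - 30*(-1) = -4 + 30 = 26)
21*(a + r(2)) = 21*(26 + 10*2) = 21*(26 + 20) = 21*46 = 966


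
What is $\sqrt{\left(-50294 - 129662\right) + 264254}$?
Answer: $\sqrt{84298} \approx 290.34$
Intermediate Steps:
$\sqrt{\left(-50294 - 129662\right) + 264254} = \sqrt{-179956 + 264254} = \sqrt{84298}$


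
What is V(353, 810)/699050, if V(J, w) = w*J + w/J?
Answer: 2018682/4935293 ≈ 0.40903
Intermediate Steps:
V(J, w) = J*w + w/J
V(353, 810)/699050 = (353*810 + 810/353)/699050 = (285930 + 810*(1/353))*(1/699050) = (285930 + 810/353)*(1/699050) = (100934100/353)*(1/699050) = 2018682/4935293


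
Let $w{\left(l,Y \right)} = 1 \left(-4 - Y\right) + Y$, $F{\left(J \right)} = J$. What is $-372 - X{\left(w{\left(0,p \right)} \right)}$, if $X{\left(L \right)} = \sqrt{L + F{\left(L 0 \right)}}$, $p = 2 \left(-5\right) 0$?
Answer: $-372 - 2 i \approx -372.0 - 2.0 i$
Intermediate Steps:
$p = 0$ ($p = \left(-10\right) 0 = 0$)
$w{\left(l,Y \right)} = -4$ ($w{\left(l,Y \right)} = \left(-4 - Y\right) + Y = -4$)
$X{\left(L \right)} = \sqrt{L}$ ($X{\left(L \right)} = \sqrt{L + L 0} = \sqrt{L + 0} = \sqrt{L}$)
$-372 - X{\left(w{\left(0,p \right)} \right)} = -372 - \sqrt{-4} = -372 - 2 i$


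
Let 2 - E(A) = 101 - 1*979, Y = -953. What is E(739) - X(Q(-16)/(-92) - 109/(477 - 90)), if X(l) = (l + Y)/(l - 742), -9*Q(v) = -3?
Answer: 23222985231/26428325 ≈ 878.72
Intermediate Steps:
E(A) = 880 (E(A) = 2 - (101 - 1*979) = 2 - (101 - 979) = 2 - 1*(-878) = 2 + 878 = 880)
Q(v) = 1/3 (Q(v) = -1/9*(-3) = 1/3)
X(l) = (-953 + l)/(-742 + l) (X(l) = (l - 953)/(l - 742) = (-953 + l)/(-742 + l))
E(739) - X(Q(-16)/(-92) - 109/(477 - 90)) = 880 - (-953 + ((1/3)/(-92) - 109/(477 - 90)))/(-742 + ((1/3)/(-92) - 109/(477 - 90))) = 880 - (-953 + ((1/3)*(-1/92) - 109/387))/(-742 + ((1/3)*(-1/92) - 109/387)) = 880 - (-953 + (-1/276 - 109*1/387))/(-742 + (-1/276 - 109*1/387)) = 880 - (-953 + (-1/276 - 109/387))/(-742 + (-1/276 - 109/387)) = 880 - (-953 - 10157/35604)/(-742 - 10157/35604) = 880 - (-33940769)/((-26428325/35604)*35604) = 880 - (-35604)*(-33940769)/(26428325*35604) = 880 - 1*33940769/26428325 = 880 - 33940769/26428325 = 23222985231/26428325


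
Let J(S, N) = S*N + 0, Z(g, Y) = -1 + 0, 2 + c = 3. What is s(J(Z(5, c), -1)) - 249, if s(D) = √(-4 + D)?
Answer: -249 + I*√3 ≈ -249.0 + 1.732*I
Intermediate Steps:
c = 1 (c = -2 + 3 = 1)
Z(g, Y) = -1
J(S, N) = N*S (J(S, N) = N*S + 0 = N*S)
s(J(Z(5, c), -1)) - 249 = √(-4 - 1*(-1)) - 249 = √(-4 + 1) - 249 = √(-3) - 249 = I*√3 - 249 = -249 + I*√3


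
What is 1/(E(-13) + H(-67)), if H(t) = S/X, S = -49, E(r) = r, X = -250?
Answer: -250/3201 ≈ -0.078101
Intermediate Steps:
H(t) = 49/250 (H(t) = -49/(-250) = -49*(-1/250) = 49/250)
1/(E(-13) + H(-67)) = 1/(-13 + 49/250) = 1/(-3201/250) = -250/3201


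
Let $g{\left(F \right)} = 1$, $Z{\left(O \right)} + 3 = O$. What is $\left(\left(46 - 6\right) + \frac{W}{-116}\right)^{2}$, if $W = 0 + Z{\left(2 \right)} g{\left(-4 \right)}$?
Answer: $\frac{21538881}{13456} \approx 1600.7$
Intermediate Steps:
$Z{\left(O \right)} = -3 + O$
$W = -1$ ($W = 0 + \left(-3 + 2\right) 1 = 0 - 1 = -1$)
$\left(\left(46 - 6\right) + \frac{W}{-116}\right)^{2} = \left(\left(46 - 6\right) - \frac{1}{-116}\right)^{2} = \left(\left(46 - 6\right) - - \frac{1}{116}\right)^{2} = \left(40 + \frac{1}{116}\right)^{2} = \left(\frac{4641}{116}\right)^{2} = \frac{21538881}{13456}$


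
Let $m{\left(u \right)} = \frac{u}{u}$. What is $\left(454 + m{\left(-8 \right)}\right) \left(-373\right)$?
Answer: $-169715$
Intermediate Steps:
$m{\left(u \right)} = 1$
$\left(454 + m{\left(-8 \right)}\right) \left(-373\right) = \left(454 + 1\right) \left(-373\right) = 455 \left(-373\right) = -169715$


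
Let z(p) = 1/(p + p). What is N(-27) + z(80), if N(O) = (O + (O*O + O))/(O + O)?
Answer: -1999/160 ≈ -12.494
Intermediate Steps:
N(O) = (O² + 2*O)/(2*O) (N(O) = (O + (O² + O))/((2*O)) = (O + (O + O²))*(1/(2*O)) = (O² + 2*O)*(1/(2*O)) = (O² + 2*O)/(2*O))
z(p) = 1/(2*p)
N(-27) + z(80) = (1 + (½)*(-27)) + (½)/80 = (1 - 27/2) + (½)*(1/80) = -25/2 + 1/160 = -1999/160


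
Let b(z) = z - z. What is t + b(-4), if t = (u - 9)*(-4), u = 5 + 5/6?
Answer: 38/3 ≈ 12.667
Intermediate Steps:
u = 35/6 (u = 5 + 5*(⅙) = 5 + ⅚ = 35/6 ≈ 5.8333)
b(z) = 0
t = 38/3 (t = (35/6 - 9)*(-4) = -19/6*(-4) = 38/3 ≈ 12.667)
t + b(-4) = 38/3 + 0 = 38/3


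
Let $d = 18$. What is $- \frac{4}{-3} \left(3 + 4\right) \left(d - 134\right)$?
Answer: $- \frac{3248}{3} \approx -1082.7$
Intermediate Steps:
$- \frac{4}{-3} \left(3 + 4\right) \left(d - 134\right) = - \frac{4}{-3} \left(3 + 4\right) \left(18 - 134\right) = \left(-4\right) \left(- \frac{1}{3}\right) 7 \left(-116\right) = \frac{4}{3} \cdot 7 \left(-116\right) = \frac{28}{3} \left(-116\right) = - \frac{3248}{3}$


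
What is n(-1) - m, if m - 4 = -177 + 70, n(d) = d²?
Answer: 104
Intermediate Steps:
m = -103 (m = 4 + (-177 + 70) = 4 - 107 = -103)
n(-1) - m = (-1)² - 1*(-103) = 1 + 103 = 104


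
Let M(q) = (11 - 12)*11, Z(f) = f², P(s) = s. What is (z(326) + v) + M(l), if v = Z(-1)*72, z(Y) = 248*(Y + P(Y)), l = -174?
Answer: 161757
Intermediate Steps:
M(q) = -11 (M(q) = -1*11 = -11)
z(Y) = 496*Y (z(Y) = 248*(Y + Y) = 248*(2*Y) = 496*Y)
v = 72 (v = (-1)²*72 = 1*72 = 72)
(z(326) + v) + M(l) = (496*326 + 72) - 11 = (161696 + 72) - 11 = 161768 - 11 = 161757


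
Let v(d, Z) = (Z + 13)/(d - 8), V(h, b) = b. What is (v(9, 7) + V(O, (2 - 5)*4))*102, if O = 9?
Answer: 816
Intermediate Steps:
v(d, Z) = (13 + Z)/(-8 + d)
(v(9, 7) + V(O, (2 - 5)*4))*102 = ((13 + 7)/(-8 + 9) + (2 - 5)*4)*102 = (20/1 - 3*4)*102 = (1*20 - 12)*102 = (20 - 12)*102 = 8*102 = 816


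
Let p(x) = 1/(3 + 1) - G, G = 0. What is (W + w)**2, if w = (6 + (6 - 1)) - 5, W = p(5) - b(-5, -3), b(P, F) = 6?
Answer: 1/16 ≈ 0.062500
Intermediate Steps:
p(x) = 1/4 (p(x) = 1/(3 + 1) - 1*0 = 1/4 + 0 = 1/4)
W = -23/4 (W = 1/4 - 1*6 = 1/4 - 6 = -23/4 ≈ -5.7500)
w = 6 (w = (6 + 5) - 5 = 11 - 5 = 6)
(W + w)**2 = (-23/4 + 6)**2 = (1/4)**2 = 1/16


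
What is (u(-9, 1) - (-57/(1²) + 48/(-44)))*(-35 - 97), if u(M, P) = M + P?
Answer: -6612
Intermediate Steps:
(u(-9, 1) - (-57/(1²) + 48/(-44)))*(-35 - 97) = ((-9 + 1) - (-57/(1²) + 48/(-44)))*(-35 - 97) = (-8 - (-57/1 + 48*(-1/44)))*(-132) = (-8 - (-57*1 - 12/11))*(-132) = (-8 - (-57 - 12/11))*(-132) = (-8 - 1*(-639/11))*(-132) = (-8 + 639/11)*(-132) = (551/11)*(-132) = -6612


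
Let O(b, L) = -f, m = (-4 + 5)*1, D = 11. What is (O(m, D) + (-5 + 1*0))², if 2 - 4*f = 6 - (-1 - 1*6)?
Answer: 81/16 ≈ 5.0625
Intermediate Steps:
m = 1 (m = 1*1 = 1)
f = -11/4 (f = ½ - (6 - (-1 - 1*6))/4 = ½ - (6 - (-1 - 6))/4 = ½ - (6 - 1*(-7))/4 = ½ - (6 + 7)/4 = ½ - ¼*13 = ½ - 13/4 = -11/4 ≈ -2.7500)
O(b, L) = 11/4 (O(b, L) = -1*(-11/4) = 11/4)
(O(m, D) + (-5 + 1*0))² = (11/4 + (-5 + 1*0))² = (11/4 + (-5 + 0))² = (11/4 - 5)² = (-9/4)² = 81/16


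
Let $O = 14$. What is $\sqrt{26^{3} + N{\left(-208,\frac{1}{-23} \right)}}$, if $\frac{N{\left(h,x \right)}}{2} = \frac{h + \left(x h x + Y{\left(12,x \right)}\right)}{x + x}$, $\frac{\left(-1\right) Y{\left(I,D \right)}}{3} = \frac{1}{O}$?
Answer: $\frac{3 \sqrt{257758102}}{322} \approx 149.58$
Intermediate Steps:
$Y{\left(I,D \right)} = - \frac{3}{14}$
$N{\left(h,x \right)} = \frac{- \frac{3}{14} + h + h x^{2}}{x}$ ($N{\left(h,x \right)} = 2 \frac{h + \left(x h x - \frac{3}{14}\right)}{x + x} = 2 \frac{h + \left(h x x - \frac{3}{14}\right)}{2 x} = 2 \left(h + \left(h x^{2} - \frac{3}{14}\right)\right) \frac{1}{2 x} = 2 \left(h + \left(- \frac{3}{14} + h x^{2}\right)\right) \frac{1}{2 x} = 2 \left(- \frac{3}{14} + h + h x^{2}\right) \frac{1}{2 x} = 2 \frac{- \frac{3}{14} + h + h x^{2}}{2 x} = \frac{- \frac{3}{14} + h + h x^{2}}{x}$)
$\sqrt{26^{3} + N{\left(-208,\frac{1}{-23} \right)}} = \sqrt{26^{3} + \frac{- \frac{3}{14} - 208 - 208 \left(\frac{1}{-23}\right)^{2}}{\frac{1}{-23}}} = \sqrt{17576 + \frac{- \frac{3}{14} - 208 - 208 \left(- \frac{1}{23}\right)^{2}}{- \frac{1}{23}}} = \sqrt{17576 - 23 \left(- \frac{3}{14} - 208 - \frac{208}{529}\right)} = \sqrt{17576 - - \frac{1544947}{322}} = \sqrt{17576 + \frac{1544947}{322}} = \sqrt{\frac{7204419}{322}} = \frac{3 \sqrt{257758102}}{322}$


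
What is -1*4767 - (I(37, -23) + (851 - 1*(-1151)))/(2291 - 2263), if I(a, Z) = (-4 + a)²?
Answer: -136567/28 ≈ -4877.4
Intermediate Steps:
-1*4767 - (I(37, -23) + (851 - 1*(-1151)))/(2291 - 2263) = -1*4767 - ((-4 + 37)² + (851 - 1*(-1151)))/(2291 - 2263) = -4767 - (33² + (851 + 1151))/28 = -4767 - (1089 + 2002)/28 = -4767 - 3091/28 = -136567/28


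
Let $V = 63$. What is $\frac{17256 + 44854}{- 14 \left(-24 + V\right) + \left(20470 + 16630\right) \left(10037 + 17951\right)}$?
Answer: $\frac{31055}{519177127} \approx 5.9816 \cdot 10^{-5}$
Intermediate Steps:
$\frac{17256 + 44854}{- 14 \left(-24 + V\right) + \left(20470 + 16630\right) \left(10037 + 17951\right)} = \frac{17256 + 44854}{- 14 \left(-24 + 63\right) + \left(20470 + 16630\right) \left(10037 + 17951\right)} = \frac{62110}{\left(-14\right) 39 + 37100 \cdot 27988} = \frac{62110}{-546 + 1038354800} = \frac{62110}{1038354254} = 62110 \cdot \frac{1}{1038354254} = \frac{31055}{519177127}$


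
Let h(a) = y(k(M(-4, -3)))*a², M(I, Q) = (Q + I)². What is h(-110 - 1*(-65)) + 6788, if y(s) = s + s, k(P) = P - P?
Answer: 6788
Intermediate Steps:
M(I, Q) = (I + Q)²
k(P) = 0
y(s) = 2*s
h(a) = 0 (h(a) = (2*0)*a² = 0*a² = 0)
h(-110 - 1*(-65)) + 6788 = 0 + 6788 = 6788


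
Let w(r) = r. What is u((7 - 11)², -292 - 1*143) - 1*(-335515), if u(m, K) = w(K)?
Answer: 335080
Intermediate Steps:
u(m, K) = K
u((7 - 11)², -292 - 1*143) - 1*(-335515) = (-292 - 1*143) - 1*(-335515) = (-292 - 143) + 335515 = -435 + 335515 = 335080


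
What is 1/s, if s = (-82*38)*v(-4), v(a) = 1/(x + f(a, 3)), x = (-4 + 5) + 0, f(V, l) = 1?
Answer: -1/1558 ≈ -0.00064185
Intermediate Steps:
x = 1 (x = 1 + 0 = 1)
v(a) = 1/2 (v(a) = 1/(1 + 1) = 1/2)
s = -1558 (s = -82*38*(1/2) = -3116*1/2 = -1558)
1/s = 1/(-1558) = -1/1558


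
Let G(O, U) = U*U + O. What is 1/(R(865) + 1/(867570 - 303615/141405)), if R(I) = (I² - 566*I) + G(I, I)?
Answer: 8178562149/8241741541610452 ≈ 9.9234e-7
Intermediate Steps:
G(O, U) = O + U² (G(O, U) = U² + O = O + U²)
R(I) = -565*I + 2*I² (R(I) = (I² - 566*I) + (I + I²) = -565*I + 2*I²)
1/(R(865) + 1/(867570 - 303615/141405)) = 1/(865*(-565 + 2*865) + 1/(867570 - 303615/141405)) = 1/(865*(-565 + 1730) + 1/(867570 - 303615*1/141405)) = 1/(865*1165 + 1/(867570 - 20241/9427)) = 1/(1007725 + 1/(8178562149/9427)) = 1/(1007725 + 9427/8178562149) = 1/(8241741541610452/8178562149) = 8178562149/8241741541610452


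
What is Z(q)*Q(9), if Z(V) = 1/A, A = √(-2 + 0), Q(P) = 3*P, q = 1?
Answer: -27*I*√2/2 ≈ -19.092*I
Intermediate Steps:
A = I*√2 (A = √(-2) = I*√2 ≈ 1.4142*I)
Z(V) = -I*√2/2 (Z(V) = 1/(I*√2) = -I*√2/2)
Z(q)*Q(9) = (-I*√2/2)*(3*9) = -I*√2/2*27 = -27*I*√2/2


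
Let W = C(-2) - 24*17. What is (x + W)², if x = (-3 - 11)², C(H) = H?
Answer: 45796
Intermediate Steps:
W = -410 (W = -2 - 24*17 = -2 - 1*408 = -2 - 408 = -410)
x = 196 (x = (-14)² = 196)
(x + W)² = (196 - 410)² = (-214)² = 45796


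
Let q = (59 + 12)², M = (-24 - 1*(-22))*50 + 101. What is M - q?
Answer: -5040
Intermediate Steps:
M = 1 (M = (-24 + 22)*50 + 101 = -2*50 + 101 = -100 + 101 = 1)
q = 5041 (q = 71² = 5041)
M - q = 1 - 1*5041 = 1 - 5041 = -5040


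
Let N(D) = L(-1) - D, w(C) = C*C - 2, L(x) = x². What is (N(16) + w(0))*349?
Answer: -5933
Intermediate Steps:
w(C) = -2 + C² (w(C) = C² - 2 = -2 + C²)
N(D) = 1 - D (N(D) = (-1)² - D = 1 - D)
(N(16) + w(0))*349 = ((1 - 1*16) + (-2 + 0²))*349 = ((1 - 16) + (-2 + 0))*349 = (-15 - 2)*349 = -17*349 = -5933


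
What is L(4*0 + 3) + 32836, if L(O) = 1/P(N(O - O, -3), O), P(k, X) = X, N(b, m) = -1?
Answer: 98509/3 ≈ 32836.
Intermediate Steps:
L(O) = 1/O
L(4*0 + 3) + 32836 = 1/(4*0 + 3) + 32836 = 1/(0 + 3) + 32836 = 1/3 + 32836 = ⅓ + 32836 = 98509/3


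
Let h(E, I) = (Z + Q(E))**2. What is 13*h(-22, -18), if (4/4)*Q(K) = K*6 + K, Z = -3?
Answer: 320437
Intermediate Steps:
Q(K) = 7*K (Q(K) = K*6 + K = 6*K + K = 7*K)
h(E, I) = (-3 + 7*E)**2
13*h(-22, -18) = 13*(-3 + 7*(-22))**2 = 13*(-3 - 154)**2 = 13*(-157)**2 = 13*24649 = 320437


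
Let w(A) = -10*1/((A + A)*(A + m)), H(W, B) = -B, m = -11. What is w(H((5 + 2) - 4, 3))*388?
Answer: -970/21 ≈ -46.190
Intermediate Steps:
w(A) = -5/(A*(-11 + A)) (w(A) = -10*1/((A - 11)*(A + A)) = -10*1/(2*A*(-11 + A)) = -5/(A*(-11 + A)))
w(H((5 + 2) - 4, 3))*388 = -5/(((-1*3))*(-11 - 1*3))*388 = -5/(-3*(-11 - 3))*388 = -5*(-⅓)/(-14)*388 = -5*(-⅓)*(-1/14)*388 = -5/42*388 = -970/21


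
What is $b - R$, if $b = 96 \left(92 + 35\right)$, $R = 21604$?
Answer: $-9412$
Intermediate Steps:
$b = 12192$ ($b = 96 \cdot 127 = 12192$)
$b - R = 12192 - 21604 = -9412$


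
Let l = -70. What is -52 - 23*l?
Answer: 1558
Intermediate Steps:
-52 - 23*l = -52 - 23*(-70) = -52 + 1610 = 1558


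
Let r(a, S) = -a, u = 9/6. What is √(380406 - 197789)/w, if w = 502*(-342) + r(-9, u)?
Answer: -√182617/171675 ≈ -0.0024892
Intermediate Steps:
u = 3/2 (u = 9*(⅙) = 3/2 ≈ 1.5000)
w = -171675 (w = 502*(-342) - 1*(-9) = -171684 + 9 = -171675)
√(380406 - 197789)/w = √(380406 - 197789)/(-171675) = √182617*(-1/171675) = -√182617/171675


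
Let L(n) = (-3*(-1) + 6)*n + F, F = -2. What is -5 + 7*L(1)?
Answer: 44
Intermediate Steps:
L(n) = -2 + 9*n (L(n) = (-3*(-1) + 6)*n - 2 = (3 + 6)*n - 2 = 9*n - 2 = -2 + 9*n)
-5 + 7*L(1) = -5 + 7*(-2 + 9*1) = -5 + 7*(-2 + 9) = -5 + 7*7 = -5 + 49 = 44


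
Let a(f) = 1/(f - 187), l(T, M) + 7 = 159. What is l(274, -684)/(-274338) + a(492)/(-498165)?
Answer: -3849200623/6947167479975 ≈ -0.00055407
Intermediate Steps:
l(T, M) = 152 (l(T, M) = -7 + 159 = 152)
a(f) = 1/(-187 + f)
l(274, -684)/(-274338) + a(492)/(-498165) = 152/(-274338) + 1/((-187 + 492)*(-498165)) = 152*(-1/274338) - 1/498165/305 = -76/137169 + (1/305)*(-1/498165) = -76/137169 - 1/151940325 = -3849200623/6947167479975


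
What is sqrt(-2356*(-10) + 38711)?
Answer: 3*sqrt(6919) ≈ 249.54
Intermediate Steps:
sqrt(-2356*(-10) + 38711) = sqrt(23560 + 38711) = sqrt(62271) = 3*sqrt(6919)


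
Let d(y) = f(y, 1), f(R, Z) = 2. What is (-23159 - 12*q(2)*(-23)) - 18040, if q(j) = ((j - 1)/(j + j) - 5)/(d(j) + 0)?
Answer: -83709/2 ≈ -41855.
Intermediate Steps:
d(y) = 2
q(j) = -5/2 + (-1 + j)/(4*j) (q(j) = ((j - 1)/(j + j) - 5)/(2 + 0) = ((-1 + j)/((2*j)) - 5)/2 = ((-1 + j)*(1/(2*j)) - 5)*(1/2) = ((-1 + j)/(2*j) - 5)*(1/2) = (-5 + (-1 + j)/(2*j))*(1/2) = -5/2 + (-1 + j)/(4*j))
(-23159 - 12*q(2)*(-23)) - 18040 = (-23159 - 3*(-1 - 9*2)/2*(-23)) - 18040 = (-23159 - 3*(-1 - 18)/2*(-23)) - 18040 = (-23159 - 3*(-19)/2*(-23)) - 18040 = (-23159 - 12*(-19/8)*(-23)) - 18040 = (-23159 + (57/2)*(-23)) - 18040 = (-23159 - 1311/2) - 18040 = -47629/2 - 18040 = -83709/2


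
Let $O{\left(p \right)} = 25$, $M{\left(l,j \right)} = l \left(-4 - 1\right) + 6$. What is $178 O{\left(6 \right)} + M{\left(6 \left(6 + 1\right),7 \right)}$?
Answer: $4246$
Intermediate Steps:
$M{\left(l,j \right)} = 6 - 5 l$ ($M{\left(l,j \right)} = l \left(-4 - 1\right) + 6 = l \left(-5\right) + 6 = - 5 l + 6 = 6 - 5 l$)
$178 O{\left(6 \right)} + M{\left(6 \left(6 + 1\right),7 \right)} = 178 \cdot 25 + \left(6 - 5 \cdot 6 \left(6 + 1\right)\right) = 4450 + \left(6 - 5 \cdot 6 \cdot 7\right) = 4450 + \left(6 - 210\right) = 4450 - 204 = 4246$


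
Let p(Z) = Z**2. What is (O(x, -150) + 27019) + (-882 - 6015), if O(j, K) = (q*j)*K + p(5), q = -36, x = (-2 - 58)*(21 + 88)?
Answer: -35295853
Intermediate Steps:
x = -6540 (x = -60*109 = -6540)
O(j, K) = 25 - 36*K*j (O(j, K) = (-36*j)*K + 5**2 = -36*K*j + 25 = 25 - 36*K*j)
(O(x, -150) + 27019) + (-882 - 6015) = ((25 - 36*(-150)*(-6540)) + 27019) + (-882 - 6015) = ((25 - 35316000) + 27019) - 6897 = (-35315975 + 27019) - 6897 = -35288956 - 6897 = -35295853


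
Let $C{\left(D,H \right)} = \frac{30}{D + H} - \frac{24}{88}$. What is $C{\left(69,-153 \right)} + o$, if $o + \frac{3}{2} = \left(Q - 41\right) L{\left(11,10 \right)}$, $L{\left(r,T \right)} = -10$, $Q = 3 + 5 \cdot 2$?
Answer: $\frac{21396}{77} \approx 277.87$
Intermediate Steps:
$Q = 13$ ($Q = 3 + 10 = 13$)
$C{\left(D,H \right)} = - \frac{3}{11} + \frac{30}{D + H}$ ($C{\left(D,H \right)} = \frac{30}{D + H} - \frac{3}{11} = - \frac{3}{11} + \frac{30}{D + H}$)
$o = \frac{557}{2}$ ($o = - \frac{3}{2} + \left(13 - 41\right) \left(-10\right) = - \frac{3}{2} - -280 = - \frac{3}{2} + 280 = \frac{557}{2} \approx 278.5$)
$C{\left(69,-153 \right)} + o = \frac{3 \left(110 - 69 - -153\right)}{11 \left(69 - 153\right)} + \frac{557}{2} = \frac{3 \left(110 - 69 + 153\right)}{11 \left(-84\right)} + \frac{557}{2} = \frac{3}{11} \left(- \frac{1}{84}\right) 194 + \frac{557}{2} = - \frac{97}{154} + \frac{557}{2} = \frac{21396}{77}$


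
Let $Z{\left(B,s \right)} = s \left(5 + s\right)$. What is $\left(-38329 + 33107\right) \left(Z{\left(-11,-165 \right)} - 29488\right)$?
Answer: $16125536$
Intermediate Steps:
$\left(-38329 + 33107\right) \left(Z{\left(-11,-165 \right)} - 29488\right) = \left(-38329 + 33107\right) \left(- 165 \left(5 - 165\right) - 29488\right) = - 5222 \left(\left(-165\right) \left(-160\right) - 29488\right) = - 5222 \left(26400 - 29488\right) = \left(-5222\right) \left(-3088\right) = 16125536$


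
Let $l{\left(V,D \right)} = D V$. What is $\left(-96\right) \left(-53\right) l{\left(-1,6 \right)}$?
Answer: $-30528$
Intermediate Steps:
$\left(-96\right) \left(-53\right) l{\left(-1,6 \right)} = \left(-96\right) \left(-53\right) 6 \left(-1\right) = 5088 \left(-6\right) = -30528$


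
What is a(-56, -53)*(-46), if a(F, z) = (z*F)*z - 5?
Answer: 7236214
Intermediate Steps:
a(F, z) = -5 + F*z**2 (a(F, z) = (F*z)*z - 5 = F*z**2 - 5 = -5 + F*z**2)
a(-56, -53)*(-46) = (-5 - 56*(-53)**2)*(-46) = (-5 - 56*2809)*(-46) = (-5 - 157304)*(-46) = -157309*(-46) = 7236214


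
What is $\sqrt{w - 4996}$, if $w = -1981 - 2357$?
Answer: $i \sqrt{9334} \approx 96.613 i$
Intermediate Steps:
$w = -4338$
$\sqrt{w - 4996} = \sqrt{-4338 - 4996} = \sqrt{-9334} = i \sqrt{9334}$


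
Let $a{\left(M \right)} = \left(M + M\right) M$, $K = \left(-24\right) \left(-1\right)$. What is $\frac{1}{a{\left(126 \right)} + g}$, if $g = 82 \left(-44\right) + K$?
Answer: $\frac{1}{28168} \approx 3.5501 \cdot 10^{-5}$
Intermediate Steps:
$K = 24$
$a{\left(M \right)} = 2 M^{2}$ ($a{\left(M \right)} = 2 M M = 2 M^{2}$)
$g = -3584$ ($g = 82 \left(-44\right) + 24 = -3608 + 24 = -3584$)
$\frac{1}{a{\left(126 \right)} + g} = \frac{1}{2 \cdot 126^{2} - 3584} = \frac{1}{2 \cdot 15876 - 3584} = \frac{1}{31752 - 3584} = \frac{1}{28168}$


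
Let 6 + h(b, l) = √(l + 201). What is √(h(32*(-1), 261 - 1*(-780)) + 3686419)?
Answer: √(3686413 + 3*√138) ≈ 1920.0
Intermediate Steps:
h(b, l) = -6 + √(201 + l) (h(b, l) = -6 + √(l + 201) = -6 + √(201 + l))
√(h(32*(-1), 261 - 1*(-780)) + 3686419) = √((-6 + √(201 + (261 - 1*(-780)))) + 3686419) = √((-6 + √(201 + (261 + 780))) + 3686419) = √((-6 + √(201 + 1041)) + 3686419) = √((-6 + √1242) + 3686419) = √((-6 + 3*√138) + 3686419) = √(3686413 + 3*√138)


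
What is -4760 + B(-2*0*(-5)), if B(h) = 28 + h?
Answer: -4732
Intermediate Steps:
-4760 + B(-2*0*(-5)) = -4760 + (28 - 2*0*(-5)) = -4760 + (28 + 0*(-5)) = -4760 + (28 + 0) = -4760 + 28 = -4732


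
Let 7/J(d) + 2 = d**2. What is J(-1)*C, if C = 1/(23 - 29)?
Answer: 7/6 ≈ 1.1667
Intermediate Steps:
J(d) = 7/(-2 + d**2)
C = -1/6 (C = 1/(-6) = -1/6 ≈ -0.16667)
J(-1)*C = (7/(-2 + (-1)**2))*(-1/6) = (7/(-2 + 1))*(-1/6) = (7/(-1))*(-1/6) = (7*(-1))*(-1/6) = -7*(-1/6) = 7/6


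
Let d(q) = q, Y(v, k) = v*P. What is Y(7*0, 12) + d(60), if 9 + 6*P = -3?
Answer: 60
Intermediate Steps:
P = -2 (P = -3/2 + (⅙)*(-3) = -3/2 - ½ = -2)
Y(v, k) = -2*v (Y(v, k) = v*(-2) = -2*v)
Y(7*0, 12) + d(60) = -14*0 + 60 = -2*0 + 60 = 0 + 60 = 60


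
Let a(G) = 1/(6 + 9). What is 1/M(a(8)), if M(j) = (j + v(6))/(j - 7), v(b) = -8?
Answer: 104/119 ≈ 0.87395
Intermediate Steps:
a(G) = 1/15
M(j) = (-8 + j)/(-7 + j) (M(j) = (j - 8)/(j - 7) = (-8 + j)/(-7 + j))
1/M(a(8)) = 1/((-8 + 1/15)/(-7 + 1/15)) = 1/(-119/15/(-104/15)) = 1/(-15/104*(-119/15)) = 1/(119/104) = 104/119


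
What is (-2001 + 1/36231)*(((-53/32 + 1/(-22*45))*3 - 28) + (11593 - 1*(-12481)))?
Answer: -920268092466667/19129968 ≈ -4.8106e+7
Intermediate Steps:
(-2001 + 1/36231)*(((-53/32 + 1/(-22*45))*3 - 28) + (11593 - 1*(-12481))) = (-2001 + 1/36231)*(((-53*1/32 - 1/22*1/45)*3 - 28) + (11593 + 12481)) = -72498230*(((-53/32 - 1/990)*3 - 28) + 24074)/36231 = -72498230*((-26251/15840*3 - 28) + 24074)/36231 = -72498230*((-26251/5280 - 28) + 24074)/36231 = -72498230*(-174091/5280 + 24074)/36231 = -72498230/36231*126936629/5280 = -920268092466667/19129968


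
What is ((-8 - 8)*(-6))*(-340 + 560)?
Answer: 21120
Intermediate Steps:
((-8 - 8)*(-6))*(-340 + 560) = -16*(-6)*220 = 96*220 = 21120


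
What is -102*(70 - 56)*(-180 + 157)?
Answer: 32844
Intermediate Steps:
-102*(70 - 56)*(-180 + 157) = -1428*(-23) = -102*(-322) = 32844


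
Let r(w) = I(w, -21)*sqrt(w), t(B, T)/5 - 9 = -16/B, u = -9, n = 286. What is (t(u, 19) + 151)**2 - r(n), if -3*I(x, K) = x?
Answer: 3400336/81 + 286*sqrt(286)/3 ≈ 43592.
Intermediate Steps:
I(x, K) = -x/3
t(B, T) = 45 - 80/B (t(B, T) = 45 + 5*(-16/B) = 45 - 80/B)
r(w) = -w**(3/2)/3 (r(w) = (-w/3)*sqrt(w) = -w**(3/2)/3)
(t(u, 19) + 151)**2 - r(n) = ((45 - 80/(-9)) + 151)**2 - (-1)*286**(3/2)/3 = ((45 - 80*(-1/9)) + 151)**2 - (-1)*286*sqrt(286)/3 = ((45 + 80/9) + 151)**2 - (-286)*sqrt(286)/3 = (485/9 + 151)**2 + 286*sqrt(286)/3 = (1844/9)**2 + 286*sqrt(286)/3 = 3400336/81 + 286*sqrt(286)/3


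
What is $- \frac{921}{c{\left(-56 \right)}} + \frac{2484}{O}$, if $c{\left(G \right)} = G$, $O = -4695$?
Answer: $\frac{1394997}{87640} \approx 15.917$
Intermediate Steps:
$- \frac{921}{c{\left(-56 \right)}} + \frac{2484}{O} = - \frac{921}{-56} + \frac{2484}{-4695} = \left(-921\right) \left(- \frac{1}{56}\right) + 2484 \left(- \frac{1}{4695}\right) = \frac{921}{56} - \frac{828}{1565} = \frac{1394997}{87640}$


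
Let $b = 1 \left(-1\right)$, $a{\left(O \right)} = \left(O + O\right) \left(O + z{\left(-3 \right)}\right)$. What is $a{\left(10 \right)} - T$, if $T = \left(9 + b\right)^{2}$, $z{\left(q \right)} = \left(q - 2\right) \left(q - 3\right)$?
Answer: $736$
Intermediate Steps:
$z{\left(q \right)} = \left(-3 + q\right) \left(-2 + q\right)$ ($z{\left(q \right)} = \left(-2 + q\right) \left(-3 + q\right) = \left(-3 + q\right) \left(-2 + q\right)$)
$a{\left(O \right)} = 2 O \left(30 + O\right)$ ($a{\left(O \right)} = \left(O + O\right) \left(O + \left(6 + \left(-3\right)^{2} - -15\right)\right) = 2 O \left(O + \left(6 + 9 + 15\right)\right) = 2 O \left(O + 30\right) = 2 O \left(30 + O\right)$)
$b = -1$
$T = 64$ ($T = \left(9 - 1\right)^{2} = 8^{2} = 64$)
$a{\left(10 \right)} - T = 2 \cdot 10 \left(30 + 10\right) - 64 = 2 \cdot 10 \cdot 40 - 64 = 800 - 64 = 736$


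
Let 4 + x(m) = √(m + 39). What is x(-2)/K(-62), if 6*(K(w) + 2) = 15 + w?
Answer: 24/59 - 6*√37/59 ≈ -0.21181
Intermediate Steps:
x(m) = -4 + √(39 + m) (x(m) = -4 + √(m + 39) = -4 + √(39 + m))
K(w) = ½ + w/6 (K(w) = -2 + (15 + w)/6 = -2 + (5/2 + w/6) = ½ + w/6)
x(-2)/K(-62) = (-4 + √(39 - 2))/(½ + (⅙)*(-62)) = (-4 + √37)/(½ - 31/3) = (-4 + √37)/(-59/6) = (-4 + √37)*(-6/59) = 24/59 - 6*√37/59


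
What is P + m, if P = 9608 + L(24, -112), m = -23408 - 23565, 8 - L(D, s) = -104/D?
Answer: -112058/3 ≈ -37353.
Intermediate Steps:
L(D, s) = 8 + 104/D (L(D, s) = 8 - (-104)/D = 8 + 104/D)
m = -46973
P = 28861/3 (P = 9608 + (8 + 104/24) = 9608 + (8 + 104*(1/24)) = 9608 + (8 + 13/3) = 9608 + 37/3 = 28861/3 ≈ 9620.3)
P + m = 28861/3 - 46973 = -112058/3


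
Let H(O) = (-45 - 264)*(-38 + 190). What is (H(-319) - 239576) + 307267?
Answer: 20723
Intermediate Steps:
H(O) = -46968 (H(O) = -309*152 = -46968)
(H(-319) - 239576) + 307267 = (-46968 - 239576) + 307267 = -286544 + 307267 = 20723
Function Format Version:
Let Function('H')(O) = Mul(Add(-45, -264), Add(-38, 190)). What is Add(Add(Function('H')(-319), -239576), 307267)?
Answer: 20723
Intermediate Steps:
Function('H')(O) = -46968 (Function('H')(O) = Mul(-309, 152) = -46968)
Add(Add(Function('H')(-319), -239576), 307267) = Add(Add(-46968, -239576), 307267) = Add(-286544, 307267) = 20723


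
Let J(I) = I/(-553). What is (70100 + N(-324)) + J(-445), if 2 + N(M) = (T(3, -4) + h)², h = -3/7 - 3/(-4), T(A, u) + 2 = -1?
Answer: 4342083943/61936 ≈ 70106.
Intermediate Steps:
T(A, u) = -3 (T(A, u) = -2 - 1 = -3)
h = 9/28 (h = -3*⅐ - 3*(-¼) = -3/7 + ¾ = 9/28 ≈ 0.32143)
J(I) = -I/553 (J(I) = I*(-1/553) = -I/553)
N(M) = 4057/784 (N(M) = -2 + (-3 + 9/28)² = -2 + (-75/28)² = -2 + 5625/784 = 4057/784)
(70100 + N(-324)) + J(-445) = (70100 + 4057/784) - 1/553*(-445) = 54962457/784 + 445/553 = 4342083943/61936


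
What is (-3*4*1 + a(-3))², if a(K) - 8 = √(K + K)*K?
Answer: -38 + 24*I*√6 ≈ -38.0 + 58.788*I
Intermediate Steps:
a(K) = 8 + √2*K^(3/2) (a(K) = 8 + √(K + K)*K = 8 + √(2*K)*K = 8 + (√2*√K)*K = 8 + √2*K^(3/2))
(-3*4*1 + a(-3))² = (-3*4*1 + (8 + √2*(-3)^(3/2)))² = (-12*1 + (8 + √2*(-3*I*√3)))² = (-12 + (8 - 3*I*√6))² = (-4 - 3*I*√6)²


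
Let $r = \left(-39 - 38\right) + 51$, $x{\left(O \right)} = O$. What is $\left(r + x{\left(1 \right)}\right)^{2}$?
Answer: $625$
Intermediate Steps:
$r = -26$ ($r = -77 + 51 = -26$)
$\left(r + x{\left(1 \right)}\right)^{2} = \left(-26 + 1\right)^{2} = \left(-25\right)^{2} = 625$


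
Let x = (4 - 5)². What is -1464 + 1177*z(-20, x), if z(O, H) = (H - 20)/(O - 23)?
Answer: -40589/43 ≈ -943.93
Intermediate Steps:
x = 1 (x = (-1)² = 1)
z(O, H) = (-20 + H)/(-23 + O)
-1464 + 1177*z(-20, x) = -1464 + 1177*((-20 + 1)/(-23 - 20)) = -1464 + 1177*(-19/(-43)) = -1464 + 1177*(-1/43*(-19)) = -1464 + 1177*(19/43) = -1464 + 22363/43 = -40589/43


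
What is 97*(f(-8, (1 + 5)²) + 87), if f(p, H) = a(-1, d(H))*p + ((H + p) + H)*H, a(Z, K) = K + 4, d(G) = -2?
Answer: 230375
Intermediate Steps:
a(Z, K) = 4 + K
f(p, H) = 2*p + H*(p + 2*H) (f(p, H) = (4 - 2)*p + ((H + p) + H)*H = 2*p + (p + 2*H)*H = 2*p + H*(p + 2*H))
97*(f(-8, (1 + 5)²) + 87) = 97*((2*(-8) + 2*((1 + 5)²)² + (1 + 5)²*(-8)) + 87) = 97*((-16 + 2*(6²)² + 6²*(-8)) + 87) = 97*((-16 + 2*36² + 36*(-8)) + 87) = 97*((-16 + 2*1296 - 288) + 87) = 97*((-16 + 2592 - 288) + 87) = 97*(2288 + 87) = 97*2375 = 230375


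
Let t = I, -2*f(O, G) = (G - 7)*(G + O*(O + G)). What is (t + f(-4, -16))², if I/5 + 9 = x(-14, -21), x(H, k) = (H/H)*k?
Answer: 343396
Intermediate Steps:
x(H, k) = k (x(H, k) = 1*k = k)
f(O, G) = -(-7 + G)*(G + O*(G + O))/2 (f(O, G) = -(G - 7)*(G + O*(O + G))/2 = -(-7 + G)*(G + O*(G + O))/2)
I = -150 (I = -45 + 5*(-21) = -45 - 105 = -150)
t = -150
(t + f(-4, -16))² = (-150 + (-½*(-16)² + (7/2)*(-16) + (7/2)*(-4)² - ½*(-16)*(-4)² - ½*(-4)*(-16)² + (7/2)*(-16)*(-4)))² = (-150 + (-½*256 - 56 + (7/2)*16 - ½*(-16)*16 - ½*(-4)*256 + 224))² = (-150 + (-128 - 56 + 56 + 128 + 512 + 224))² = (-150 + 736)² = 586² = 343396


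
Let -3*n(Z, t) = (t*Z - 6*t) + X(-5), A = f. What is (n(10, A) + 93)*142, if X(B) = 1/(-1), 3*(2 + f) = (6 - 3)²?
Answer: 13064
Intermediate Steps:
f = 1 (f = -2 + (6 - 3)²/3 = -2 + (⅓)*3² = -2 + (⅓)*9 = -2 + 3 = 1)
A = 1
X(B) = -1
n(Z, t) = ⅓ + 2*t - Z*t/3 (n(Z, t) = -((t*Z - 6*t) - 1)/3 = -((Z*t - 6*t) - 1)/3 = -((-6*t + Z*t) - 1)/3 = -(-1 - 6*t + Z*t)/3 = ⅓ + 2*t - Z*t/3)
(n(10, A) + 93)*142 = ((⅓ + 2*1 - ⅓*10*1) + 93)*142 = ((⅓ + 2 - 10/3) + 93)*142 = (-1 + 93)*142 = 92*142 = 13064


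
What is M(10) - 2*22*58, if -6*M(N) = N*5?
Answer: -7681/3 ≈ -2560.3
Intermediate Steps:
M(N) = -5*N/6 (M(N) = -N*5/6 = -5*N/6)
M(10) - 2*22*58 = -⅚*10 - 2*22*58 = -25/3 - 44*58 = -25/3 - 2552 = -7681/3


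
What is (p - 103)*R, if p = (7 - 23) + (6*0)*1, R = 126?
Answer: -14994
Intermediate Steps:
p = -16 (p = -16 + 0*1 = -16 + 0 = -16)
(p - 103)*R = (-16 - 103)*126 = -119*126 = -14994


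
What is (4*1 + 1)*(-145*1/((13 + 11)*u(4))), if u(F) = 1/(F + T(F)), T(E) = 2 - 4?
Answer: -725/12 ≈ -60.417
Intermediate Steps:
T(E) = -2
u(F) = 1/(-2 + F) (u(F) = 1/(F - 2) = 1/(-2 + F))
(4*1 + 1)*(-145*1/((13 + 11)*u(4))) = (4*1 + 1)*(-145*(-2 + 4)/(13 + 11)) = (4 + 1)*(-145/(24/2)) = 5*(-145/(24*(1/2))) = 5*(-145/12) = -725/12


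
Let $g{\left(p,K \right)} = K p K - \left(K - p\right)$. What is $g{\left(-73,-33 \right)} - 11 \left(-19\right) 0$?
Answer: $-79537$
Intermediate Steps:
$g{\left(p,K \right)} = p - K + p K^{2}$ ($g{\left(p,K \right)} = p K^{2} - \left(K - p\right) = p - K + p K^{2}$)
$g{\left(-73,-33 \right)} - 11 \left(-19\right) 0 = \left(-73 - -33 - 73 \left(-33\right)^{2}\right) - 11 \left(-19\right) 0 = \left(-73 + 33 - 79497\right) - \left(-209\right) 0 = \left(-73 + 33 - 79497\right) - 0 = -79537 + 0 = -79537$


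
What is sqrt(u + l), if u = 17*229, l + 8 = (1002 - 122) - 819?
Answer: sqrt(3946) ≈ 62.817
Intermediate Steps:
l = 53 (l = -8 + ((1002 - 122) - 819) = -8 + (880 - 819) = -8 + 61 = 53)
u = 3893
sqrt(u + l) = sqrt(3893 + 53) = sqrt(3946)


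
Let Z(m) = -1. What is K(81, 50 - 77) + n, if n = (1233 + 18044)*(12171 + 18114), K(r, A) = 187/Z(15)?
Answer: 583803758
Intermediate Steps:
K(r, A) = -187 (K(r, A) = 187/(-1) = 187*(-1) = -187)
n = 583803945 (n = 19277*30285 = 583803945)
K(81, 50 - 77) + n = -187 + 583803945 = 583803758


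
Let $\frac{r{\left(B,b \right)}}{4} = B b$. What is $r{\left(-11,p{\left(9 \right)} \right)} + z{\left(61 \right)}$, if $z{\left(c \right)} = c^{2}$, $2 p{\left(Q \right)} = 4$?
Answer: $3633$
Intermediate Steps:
$p{\left(Q \right)} = 2$ ($p{\left(Q \right)} = \frac{1}{2} \cdot 4 = 2$)
$r{\left(B,b \right)} = 4 B b$
$r{\left(-11,p{\left(9 \right)} \right)} + z{\left(61 \right)} = 4 \left(-11\right) 2 + 61^{2} = -88 + 3721 = 3633$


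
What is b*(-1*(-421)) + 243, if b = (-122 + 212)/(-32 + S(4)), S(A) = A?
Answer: -15543/14 ≈ -1110.2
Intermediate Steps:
b = -45/14 (b = (-122 + 212)/(-32 + 4) = 90/(-28) = 90*(-1/28) = -45/14 ≈ -3.2143)
b*(-1*(-421)) + 243 = -(-45)*(-421)/14 + 243 = -45/14*421 + 243 = -18945/14 + 243 = -15543/14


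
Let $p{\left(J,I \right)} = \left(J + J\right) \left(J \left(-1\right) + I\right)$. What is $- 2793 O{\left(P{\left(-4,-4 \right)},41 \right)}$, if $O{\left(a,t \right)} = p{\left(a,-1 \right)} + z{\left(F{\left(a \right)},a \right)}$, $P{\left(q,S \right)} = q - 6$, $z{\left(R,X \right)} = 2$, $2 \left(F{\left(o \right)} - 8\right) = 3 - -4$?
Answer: $497154$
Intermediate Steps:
$F{\left(o \right)} = \frac{23}{2}$ ($F{\left(o \right)} = 8 + \frac{3 - -4}{2} = 8 + \frac{3 + 4}{2} = 8 + \frac{1}{2} \cdot 7 = 8 + \frac{7}{2} = \frac{23}{2}$)
$P{\left(q,S \right)} = -6 + q$
$p{\left(J,I \right)} = 2 J \left(I - J\right)$ ($p{\left(J,I \right)} = 2 J \left(- J + I\right) = 2 J \left(I - J\right)$)
$O{\left(a,t \right)} = 2 + 2 a \left(-1 - a\right)$ ($O{\left(a,t \right)} = 2 a \left(-1 - a\right) + 2 = 2 + 2 a \left(-1 - a\right)$)
$- 2793 O{\left(P{\left(-4,-4 \right)},41 \right)} = - 2793 \left(2 - 2 \left(-6 - 4\right) \left(1 - 10\right)\right) = - 2793 \left(2 - - 20 \left(1 - 10\right)\right) = - 2793 \left(2 - \left(-20\right) \left(-9\right)\right) = - 2793 \left(2 - 180\right) = \left(-2793\right) \left(-178\right) = 497154$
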